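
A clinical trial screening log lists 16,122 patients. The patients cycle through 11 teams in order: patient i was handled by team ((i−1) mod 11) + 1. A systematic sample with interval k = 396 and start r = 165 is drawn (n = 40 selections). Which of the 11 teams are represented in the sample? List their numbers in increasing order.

Consecutive selections differ by k = 396, so their team numbers differ by 396 mod 11 = 0.
gcd(396, 11) = 11, so the sample visits 11/11 = 1 distinct residues mod 11.
Start 165 is team 11; the teams hit are 11.

11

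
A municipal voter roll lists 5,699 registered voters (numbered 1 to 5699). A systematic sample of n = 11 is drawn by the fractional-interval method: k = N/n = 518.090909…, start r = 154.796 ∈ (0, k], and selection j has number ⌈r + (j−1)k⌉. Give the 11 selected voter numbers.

155, 673, 1191, 1710, 2228, 2746, 3264, 3782, 4300, 4818, 5336

j=1: r + 0k = 154.796 → ⌈·⌉ = 155
j=2: r + 1k = 672.886909… → ⌈·⌉ = 673
j=3: r + 2k = 1190.977818… → ⌈·⌉ = 1191
j=4: r + 3k = 1709.068727… → ⌈·⌉ = 1710
j=5: r + 4k = 2227.159636… → ⌈·⌉ = 2228
j=6: r + 5k = 2745.250545… → ⌈·⌉ = 2746
j=7: r + 6k = 3263.341454… → ⌈·⌉ = 3264
j=8: r + 7k = 3781.432363… → ⌈·⌉ = 3782
j=9: r + 8k = 4299.523272… → ⌈·⌉ = 4300
j=10: r + 9k = 4817.614181… → ⌈·⌉ = 4818
j=11: r + 10k = 5335.705090… → ⌈·⌉ = 5336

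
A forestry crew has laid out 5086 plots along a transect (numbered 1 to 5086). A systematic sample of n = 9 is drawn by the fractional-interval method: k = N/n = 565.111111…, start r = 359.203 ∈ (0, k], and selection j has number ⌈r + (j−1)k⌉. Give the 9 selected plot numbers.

j=1: r + 0k = 359.203 → ⌈·⌉ = 360
j=2: r + 1k = 924.314111… → ⌈·⌉ = 925
j=3: r + 2k = 1489.425222… → ⌈·⌉ = 1490
j=4: r + 3k = 2054.536333… → ⌈·⌉ = 2055
j=5: r + 4k = 2619.647444… → ⌈·⌉ = 2620
j=6: r + 5k = 3184.758555… → ⌈·⌉ = 3185
j=7: r + 6k = 3749.869666… → ⌈·⌉ = 3750
j=8: r + 7k = 4314.980777… → ⌈·⌉ = 4315
j=9: r + 8k = 4880.091888… → ⌈·⌉ = 4881

360, 925, 1490, 2055, 2620, 3185, 3750, 4315, 4881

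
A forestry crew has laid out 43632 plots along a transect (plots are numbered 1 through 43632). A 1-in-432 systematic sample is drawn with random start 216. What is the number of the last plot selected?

k = 432
101st selection = r + (101−1)·k = 216 + 100×432 = 216 + 43200 = 43416

43416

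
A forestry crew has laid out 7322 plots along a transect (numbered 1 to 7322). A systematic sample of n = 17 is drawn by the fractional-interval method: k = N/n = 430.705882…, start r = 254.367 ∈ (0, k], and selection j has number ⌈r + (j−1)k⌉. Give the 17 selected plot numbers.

255, 686, 1116, 1547, 1978, 2408, 2839, 3270, 3701, 4131, 4562, 4993, 5423, 5854, 6285, 6715, 7146

j=1: r + 0k = 254.367 → ⌈·⌉ = 255
j=2: r + 1k = 685.072882… → ⌈·⌉ = 686
j=3: r + 2k = 1115.778764… → ⌈·⌉ = 1116
j=4: r + 3k = 1546.484647… → ⌈·⌉ = 1547
j=5: r + 4k = 1977.190529… → ⌈·⌉ = 1978
j=6: r + 5k = 2407.896411… → ⌈·⌉ = 2408
j=7: r + 6k = 2838.602294… → ⌈·⌉ = 2839
j=8: r + 7k = 3269.308176… → ⌈·⌉ = 3270
j=9: r + 8k = 3700.014058… → ⌈·⌉ = 3701
j=10: r + 9k = 4130.719941… → ⌈·⌉ = 4131
j=11: r + 10k = 4561.425823… → ⌈·⌉ = 4562
j=12: r + 11k = 4992.131705… → ⌈·⌉ = 4993
j=13: r + 12k = 5422.837588… → ⌈·⌉ = 5423
j=14: r + 13k = 5853.543470… → ⌈·⌉ = 5854
j=15: r + 14k = 6284.249352… → ⌈·⌉ = 6285
j=16: r + 15k = 6714.955235… → ⌈·⌉ = 6715
j=17: r + 16k = 7145.661117… → ⌈·⌉ = 7146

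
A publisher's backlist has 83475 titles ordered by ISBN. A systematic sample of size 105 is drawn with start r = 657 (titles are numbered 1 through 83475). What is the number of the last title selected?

83337

k = 83475/105 = 795
105th selection = r + (105−1)·k = 657 + 104×795 = 657 + 82680 = 83337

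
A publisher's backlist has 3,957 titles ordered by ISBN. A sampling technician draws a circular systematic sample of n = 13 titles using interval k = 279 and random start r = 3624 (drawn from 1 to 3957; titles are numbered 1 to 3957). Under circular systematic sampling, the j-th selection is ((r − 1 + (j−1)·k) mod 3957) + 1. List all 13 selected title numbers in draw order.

Selection 1: 3624
Selection 2: 3624 + 279 = 3903
Selection 3: 3903 + 279 = 4182 → 4182 − 3957 = 225
Selection 4: 225 + 279 = 504
Selection 5: 504 + 279 = 783
Selection 6: 783 + 279 = 1062
Selection 7: 1062 + 279 = 1341
Selection 8: 1341 + 279 = 1620
Selection 9: 1620 + 279 = 1899
Selection 10: 1899 + 279 = 2178
Selection 11: 2178 + 279 = 2457
Selection 12: 2457 + 279 = 2736
Selection 13: 2736 + 279 = 3015

3624, 3903, 225, 504, 783, 1062, 1341, 1620, 1899, 2178, 2457, 2736, 3015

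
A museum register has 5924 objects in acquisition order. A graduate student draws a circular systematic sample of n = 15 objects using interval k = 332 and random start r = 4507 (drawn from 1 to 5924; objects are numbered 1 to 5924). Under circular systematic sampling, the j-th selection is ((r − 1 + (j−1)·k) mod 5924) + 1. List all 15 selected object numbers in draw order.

4507, 4839, 5171, 5503, 5835, 243, 575, 907, 1239, 1571, 1903, 2235, 2567, 2899, 3231

Selection 1: 4507
Selection 2: 4507 + 332 = 4839
Selection 3: 4839 + 332 = 5171
Selection 4: 5171 + 332 = 5503
Selection 5: 5503 + 332 = 5835
Selection 6: 5835 + 332 = 6167 → 6167 − 5924 = 243
Selection 7: 243 + 332 = 575
Selection 8: 575 + 332 = 907
Selection 9: 907 + 332 = 1239
Selection 10: 1239 + 332 = 1571
Selection 11: 1571 + 332 = 1903
Selection 12: 1903 + 332 = 2235
Selection 13: 2235 + 332 = 2567
Selection 14: 2567 + 332 = 2899
Selection 15: 2899 + 332 = 3231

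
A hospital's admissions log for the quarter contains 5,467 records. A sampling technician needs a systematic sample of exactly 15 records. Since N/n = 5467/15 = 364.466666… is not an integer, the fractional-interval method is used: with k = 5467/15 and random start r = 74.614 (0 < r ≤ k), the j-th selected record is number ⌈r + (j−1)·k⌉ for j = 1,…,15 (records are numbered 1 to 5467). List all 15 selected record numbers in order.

75, 440, 804, 1169, 1533, 1897, 2262, 2626, 2991, 3355, 3720, 4084, 4449, 4813, 5178

j=1: r + 0k = 74.614 → ⌈·⌉ = 75
j=2: r + 1k = 439.080666… → ⌈·⌉ = 440
j=3: r + 2k = 803.547333… → ⌈·⌉ = 804
j=4: r + 3k = 1168.014 → ⌈·⌉ = 1169
j=5: r + 4k = 1532.480666… → ⌈·⌉ = 1533
j=6: r + 5k = 1896.947333… → ⌈·⌉ = 1897
j=7: r + 6k = 2261.414 → ⌈·⌉ = 2262
j=8: r + 7k = 2625.880666… → ⌈·⌉ = 2626
j=9: r + 8k = 2990.347333… → ⌈·⌉ = 2991
j=10: r + 9k = 3354.814 → ⌈·⌉ = 3355
j=11: r + 10k = 3719.280666… → ⌈·⌉ = 3720
j=12: r + 11k = 4083.747333… → ⌈·⌉ = 4084
j=13: r + 12k = 4448.214 → ⌈·⌉ = 4449
j=14: r + 13k = 4812.680666… → ⌈·⌉ = 4813
j=15: r + 14k = 5177.147333… → ⌈·⌉ = 5178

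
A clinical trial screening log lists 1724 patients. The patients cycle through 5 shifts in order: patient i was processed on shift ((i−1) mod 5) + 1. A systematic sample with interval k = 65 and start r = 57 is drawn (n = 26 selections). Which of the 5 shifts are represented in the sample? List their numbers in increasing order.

2

Consecutive selections differ by k = 65, so their shift numbers differ by 65 mod 5 = 0.
gcd(65, 5) = 5, so the sample visits 5/5 = 1 distinct residues mod 5.
Start 57 is shift 2; the shifts hit are 2.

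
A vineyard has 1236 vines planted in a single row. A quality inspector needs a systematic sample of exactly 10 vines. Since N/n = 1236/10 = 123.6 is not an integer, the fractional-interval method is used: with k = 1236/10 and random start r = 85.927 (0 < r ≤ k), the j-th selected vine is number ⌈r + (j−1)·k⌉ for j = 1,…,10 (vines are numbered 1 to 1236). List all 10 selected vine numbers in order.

j=1: r + 0k = 85.927 → ⌈·⌉ = 86
j=2: r + 1k = 209.527 → ⌈·⌉ = 210
j=3: r + 2k = 333.127 → ⌈·⌉ = 334
j=4: r + 3k = 456.727 → ⌈·⌉ = 457
j=5: r + 4k = 580.327 → ⌈·⌉ = 581
j=6: r + 5k = 703.927 → ⌈·⌉ = 704
j=7: r + 6k = 827.527 → ⌈·⌉ = 828
j=8: r + 7k = 951.127 → ⌈·⌉ = 952
j=9: r + 8k = 1074.727 → ⌈·⌉ = 1075
j=10: r + 9k = 1198.327 → ⌈·⌉ = 1199

86, 210, 334, 457, 581, 704, 828, 952, 1075, 1199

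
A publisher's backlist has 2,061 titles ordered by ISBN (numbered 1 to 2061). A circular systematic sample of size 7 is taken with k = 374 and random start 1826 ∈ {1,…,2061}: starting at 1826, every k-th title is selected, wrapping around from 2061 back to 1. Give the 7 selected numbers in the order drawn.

Selection 1: 1826
Selection 2: 1826 + 374 = 2200 → 2200 − 2061 = 139
Selection 3: 139 + 374 = 513
Selection 4: 513 + 374 = 887
Selection 5: 887 + 374 = 1261
Selection 6: 1261 + 374 = 1635
Selection 7: 1635 + 374 = 2009

1826, 139, 513, 887, 1261, 1635, 2009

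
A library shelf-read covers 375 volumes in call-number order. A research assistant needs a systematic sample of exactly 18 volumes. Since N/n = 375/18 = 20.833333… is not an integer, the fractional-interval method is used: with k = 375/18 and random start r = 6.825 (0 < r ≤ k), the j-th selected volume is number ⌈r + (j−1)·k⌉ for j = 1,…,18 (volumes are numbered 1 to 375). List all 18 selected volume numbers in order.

7, 28, 49, 70, 91, 111, 132, 153, 174, 195, 216, 236, 257, 278, 299, 320, 341, 361

j=1: r + 0k = 6.825 → ⌈·⌉ = 7
j=2: r + 1k = 27.658333… → ⌈·⌉ = 28
j=3: r + 2k = 48.491666… → ⌈·⌉ = 49
j=4: r + 3k = 69.325 → ⌈·⌉ = 70
j=5: r + 4k = 90.158333… → ⌈·⌉ = 91
j=6: r + 5k = 110.991666… → ⌈·⌉ = 111
j=7: r + 6k = 131.825 → ⌈·⌉ = 132
j=8: r + 7k = 152.658333… → ⌈·⌉ = 153
j=9: r + 8k = 173.491666… → ⌈·⌉ = 174
j=10: r + 9k = 194.325 → ⌈·⌉ = 195
j=11: r + 10k = 215.158333… → ⌈·⌉ = 216
j=12: r + 11k = 235.991666… → ⌈·⌉ = 236
j=13: r + 12k = 256.825 → ⌈·⌉ = 257
j=14: r + 13k = 277.658333… → ⌈·⌉ = 278
j=15: r + 14k = 298.491666… → ⌈·⌉ = 299
j=16: r + 15k = 319.325 → ⌈·⌉ = 320
j=17: r + 16k = 340.158333… → ⌈·⌉ = 341
j=18: r + 17k = 360.991666… → ⌈·⌉ = 361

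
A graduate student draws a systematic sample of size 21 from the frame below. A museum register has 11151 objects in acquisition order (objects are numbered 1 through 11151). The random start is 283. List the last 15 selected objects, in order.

3469, 4000, 4531, 5062, 5593, 6124, 6655, 7186, 7717, 8248, 8779, 9310, 9841, 10372, 10903

k = N/n = 11151/21 = 531
7th selection = 283 + 6×531 = 3469
8th: 3469 + 531 = 4000
9th: 4000 + 531 = 4531
10th: 4531 + 531 = 5062
11th: 5062 + 531 = 5593
12th: 5593 + 531 = 6124
13th: 6124 + 531 = 6655
14th: 6655 + 531 = 7186
15th: 7186 + 531 = 7717
16th: 7717 + 531 = 8248
17th: 8248 + 531 = 8779
18th: 8779 + 531 = 9310
19th: 9310 + 531 = 9841
20th: 9841 + 531 = 10372
21st: 10372 + 531 = 10903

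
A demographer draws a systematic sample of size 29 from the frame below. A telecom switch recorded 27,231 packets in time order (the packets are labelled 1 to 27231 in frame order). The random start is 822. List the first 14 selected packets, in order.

822, 1761, 2700, 3639, 4578, 5517, 6456, 7395, 8334, 9273, 10212, 11151, 12090, 13029

k = N/n = 27231/29 = 939
packet 1: 822
packet 2: 822 + 939 = 1761
packet 3: 1761 + 939 = 2700
packet 4: 2700 + 939 = 3639
packet 5: 3639 + 939 = 4578
packet 6: 4578 + 939 = 5517
packet 7: 5517 + 939 = 6456
packet 8: 6456 + 939 = 7395
packet 9: 7395 + 939 = 8334
packet 10: 8334 + 939 = 9273
packet 11: 9273 + 939 = 10212
packet 12: 10212 + 939 = 11151
packet 13: 11151 + 939 = 12090
packet 14: 12090 + 939 = 13029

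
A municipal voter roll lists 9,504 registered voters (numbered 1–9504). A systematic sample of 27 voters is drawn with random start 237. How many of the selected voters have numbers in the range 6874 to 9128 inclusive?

7

k = 9504/27 = 352
First selection ≥ 6874: 237 + ⌈(6874−237)/352⌉·352 = 237 + 19×352 = 6925
Last selection ≤ 9128: 237 + ⌊(9128−237)/352⌋·352 = 237 + 25×352 = 9037
Count = 25 − 19 + 1 = 7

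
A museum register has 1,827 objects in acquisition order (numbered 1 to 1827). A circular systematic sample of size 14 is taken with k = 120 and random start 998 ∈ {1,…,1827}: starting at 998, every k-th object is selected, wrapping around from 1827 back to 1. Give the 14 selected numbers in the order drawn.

Selection 1: 998
Selection 2: 998 + 120 = 1118
Selection 3: 1118 + 120 = 1238
Selection 4: 1238 + 120 = 1358
Selection 5: 1358 + 120 = 1478
Selection 6: 1478 + 120 = 1598
Selection 7: 1598 + 120 = 1718
Selection 8: 1718 + 120 = 1838 → 1838 − 1827 = 11
Selection 9: 11 + 120 = 131
Selection 10: 131 + 120 = 251
Selection 11: 251 + 120 = 371
Selection 12: 371 + 120 = 491
Selection 13: 491 + 120 = 611
Selection 14: 611 + 120 = 731

998, 1118, 1238, 1358, 1478, 1598, 1718, 11, 131, 251, 371, 491, 611, 731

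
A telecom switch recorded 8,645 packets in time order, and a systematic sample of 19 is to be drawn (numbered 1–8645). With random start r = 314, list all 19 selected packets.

k = N/n = 8645/19 = 455
packet 1: 314
packet 2: 314 + 455 = 769
packet 3: 769 + 455 = 1224
packet 4: 1224 + 455 = 1679
packet 5: 1679 + 455 = 2134
packet 6: 2134 + 455 = 2589
packet 7: 2589 + 455 = 3044
packet 8: 3044 + 455 = 3499
packet 9: 3499 + 455 = 3954
packet 10: 3954 + 455 = 4409
packet 11: 4409 + 455 = 4864
packet 12: 4864 + 455 = 5319
packet 13: 5319 + 455 = 5774
packet 14: 5774 + 455 = 6229
packet 15: 6229 + 455 = 6684
packet 16: 6684 + 455 = 7139
packet 17: 7139 + 455 = 7594
packet 18: 7594 + 455 = 8049
packet 19: 8049 + 455 = 8504

314, 769, 1224, 1679, 2134, 2589, 3044, 3499, 3954, 4409, 4864, 5319, 5774, 6229, 6684, 7139, 7594, 8049, 8504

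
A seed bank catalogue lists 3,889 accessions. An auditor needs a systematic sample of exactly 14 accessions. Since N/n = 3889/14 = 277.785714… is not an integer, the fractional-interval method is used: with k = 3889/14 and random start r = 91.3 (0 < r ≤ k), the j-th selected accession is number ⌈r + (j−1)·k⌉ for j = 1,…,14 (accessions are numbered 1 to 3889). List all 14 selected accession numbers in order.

92, 370, 647, 925, 1203, 1481, 1759, 2036, 2314, 2592, 2870, 3147, 3425, 3703

j=1: r + 0k = 91.3 → ⌈·⌉ = 92
j=2: r + 1k = 369.085714… → ⌈·⌉ = 370
j=3: r + 2k = 646.871428… → ⌈·⌉ = 647
j=4: r + 3k = 924.657142… → ⌈·⌉ = 925
j=5: r + 4k = 1202.442857… → ⌈·⌉ = 1203
j=6: r + 5k = 1480.228571… → ⌈·⌉ = 1481
j=7: r + 6k = 1758.014285… → ⌈·⌉ = 1759
j=8: r + 7k = 2035.8 → ⌈·⌉ = 2036
j=9: r + 8k = 2313.585714… → ⌈·⌉ = 2314
j=10: r + 9k = 2591.371428… → ⌈·⌉ = 2592
j=11: r + 10k = 2869.157142… → ⌈·⌉ = 2870
j=12: r + 11k = 3146.942857… → ⌈·⌉ = 3147
j=13: r + 12k = 3424.728571… → ⌈·⌉ = 3425
j=14: r + 13k = 3702.514285… → ⌈·⌉ = 3703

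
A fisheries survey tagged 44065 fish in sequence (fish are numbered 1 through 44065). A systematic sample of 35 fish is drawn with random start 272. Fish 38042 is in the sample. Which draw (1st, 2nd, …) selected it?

k = 44065/35 = 1259
position = (38042 − 272)/1259 + 1 = 37770/1259 + 1 = 30 + 1 = 31

31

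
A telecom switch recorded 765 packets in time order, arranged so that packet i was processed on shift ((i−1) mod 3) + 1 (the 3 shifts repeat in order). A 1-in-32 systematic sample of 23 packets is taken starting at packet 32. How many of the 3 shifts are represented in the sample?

Consecutive selections differ by k = 32, so their shift numbers differ by 32 mod 3 = 2.
gcd(32, 3) = 1, so the sample visits 3/1 = 3 distinct residues mod 3.
Start 32 is shift 2; the shifts hit are 1, 2, 3.

3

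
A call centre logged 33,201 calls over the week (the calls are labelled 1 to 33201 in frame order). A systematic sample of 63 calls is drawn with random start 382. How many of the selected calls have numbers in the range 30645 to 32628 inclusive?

k = 33201/63 = 527
First selection ≥ 30645: 382 + ⌈(30645−382)/527⌉·527 = 382 + 58×527 = 30948
Last selection ≤ 32628: 382 + ⌊(32628−382)/527⌋·527 = 382 + 61×527 = 32529
Count = 61 − 58 + 1 = 4

4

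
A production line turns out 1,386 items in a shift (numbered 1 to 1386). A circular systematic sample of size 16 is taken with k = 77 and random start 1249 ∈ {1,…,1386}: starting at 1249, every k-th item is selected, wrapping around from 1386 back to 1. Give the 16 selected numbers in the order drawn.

1249, 1326, 17, 94, 171, 248, 325, 402, 479, 556, 633, 710, 787, 864, 941, 1018

Selection 1: 1249
Selection 2: 1249 + 77 = 1326
Selection 3: 1326 + 77 = 1403 → 1403 − 1386 = 17
Selection 4: 17 + 77 = 94
Selection 5: 94 + 77 = 171
Selection 6: 171 + 77 = 248
Selection 7: 248 + 77 = 325
Selection 8: 325 + 77 = 402
Selection 9: 402 + 77 = 479
Selection 10: 479 + 77 = 556
Selection 11: 556 + 77 = 633
Selection 12: 633 + 77 = 710
Selection 13: 710 + 77 = 787
Selection 14: 787 + 77 = 864
Selection 15: 864 + 77 = 941
Selection 16: 941 + 77 = 1018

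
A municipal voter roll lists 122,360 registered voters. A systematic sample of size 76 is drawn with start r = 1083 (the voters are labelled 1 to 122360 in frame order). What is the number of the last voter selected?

121833

k = 122360/76 = 1610
76th selection = r + (76−1)·k = 1083 + 75×1610 = 1083 + 120750 = 121833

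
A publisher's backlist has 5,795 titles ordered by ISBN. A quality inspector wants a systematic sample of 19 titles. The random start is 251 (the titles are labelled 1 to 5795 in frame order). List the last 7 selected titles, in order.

3911, 4216, 4521, 4826, 5131, 5436, 5741

k = N/n = 5795/19 = 305
13th selection = 251 + 12×305 = 3911
14th: 3911 + 305 = 4216
15th: 4216 + 305 = 4521
16th: 4521 + 305 = 4826
17th: 4826 + 305 = 5131
18th: 5131 + 305 = 5436
19th: 5436 + 305 = 5741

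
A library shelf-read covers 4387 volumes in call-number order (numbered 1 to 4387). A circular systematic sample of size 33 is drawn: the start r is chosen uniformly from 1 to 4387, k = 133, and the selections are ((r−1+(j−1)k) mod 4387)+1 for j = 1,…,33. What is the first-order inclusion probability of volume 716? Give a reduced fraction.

33/4387

For each position j, as r ranges over 1…4387 the j-th selection hits every volume exactly once, so volume 716 is selected for exactly 33 of the 4387 starts.
Inclusion probability = 33/4387.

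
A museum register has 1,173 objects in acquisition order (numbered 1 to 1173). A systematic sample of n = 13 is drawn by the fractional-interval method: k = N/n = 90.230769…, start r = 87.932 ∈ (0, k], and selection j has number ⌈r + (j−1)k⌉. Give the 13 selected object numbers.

j=1: r + 0k = 87.932 → ⌈·⌉ = 88
j=2: r + 1k = 178.162769… → ⌈·⌉ = 179
j=3: r + 2k = 268.393538… → ⌈·⌉ = 269
j=4: r + 3k = 358.624307… → ⌈·⌉ = 359
j=5: r + 4k = 448.855076… → ⌈·⌉ = 449
j=6: r + 5k = 539.085846… → ⌈·⌉ = 540
j=7: r + 6k = 629.316615… → ⌈·⌉ = 630
j=8: r + 7k = 719.547384… → ⌈·⌉ = 720
j=9: r + 8k = 809.778153… → ⌈·⌉ = 810
j=10: r + 9k = 900.008923… → ⌈·⌉ = 901
j=11: r + 10k = 990.239692… → ⌈·⌉ = 991
j=12: r + 11k = 1080.470461… → ⌈·⌉ = 1081
j=13: r + 12k = 1170.701230… → ⌈·⌉ = 1171

88, 179, 269, 359, 449, 540, 630, 720, 810, 901, 991, 1081, 1171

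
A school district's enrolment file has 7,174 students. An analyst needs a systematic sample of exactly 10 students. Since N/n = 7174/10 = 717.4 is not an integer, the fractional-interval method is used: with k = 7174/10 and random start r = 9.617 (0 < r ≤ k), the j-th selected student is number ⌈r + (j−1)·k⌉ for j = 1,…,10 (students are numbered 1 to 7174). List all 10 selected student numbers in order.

j=1: r + 0k = 9.617 → ⌈·⌉ = 10
j=2: r + 1k = 727.017 → ⌈·⌉ = 728
j=3: r + 2k = 1444.417 → ⌈·⌉ = 1445
j=4: r + 3k = 2161.817 → ⌈·⌉ = 2162
j=5: r + 4k = 2879.217 → ⌈·⌉ = 2880
j=6: r + 5k = 3596.617 → ⌈·⌉ = 3597
j=7: r + 6k = 4314.017 → ⌈·⌉ = 4315
j=8: r + 7k = 5031.417 → ⌈·⌉ = 5032
j=9: r + 8k = 5748.817 → ⌈·⌉ = 5749
j=10: r + 9k = 6466.217 → ⌈·⌉ = 6467

10, 728, 1445, 2162, 2880, 3597, 4315, 5032, 5749, 6467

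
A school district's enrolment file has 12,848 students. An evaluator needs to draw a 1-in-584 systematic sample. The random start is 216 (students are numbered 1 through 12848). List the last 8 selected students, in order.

8392, 8976, 9560, 10144, 10728, 11312, 11896, 12480

15th selection = 216 + 14×584 = 8392
16th: 8392 + 584 = 8976
17th: 8976 + 584 = 9560
18th: 9560 + 584 = 10144
19th: 10144 + 584 = 10728
20th: 10728 + 584 = 11312
21st: 11312 + 584 = 11896
22nd: 11896 + 584 = 12480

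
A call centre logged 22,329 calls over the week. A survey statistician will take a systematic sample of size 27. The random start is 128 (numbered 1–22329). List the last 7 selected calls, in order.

16668, 17495, 18322, 19149, 19976, 20803, 21630

k = N/n = 22329/27 = 827
21st selection = 128 + 20×827 = 16668
22nd: 16668 + 827 = 17495
23rd: 17495 + 827 = 18322
24th: 18322 + 827 = 19149
25th: 19149 + 827 = 19976
26th: 19976 + 827 = 20803
27th: 20803 + 827 = 21630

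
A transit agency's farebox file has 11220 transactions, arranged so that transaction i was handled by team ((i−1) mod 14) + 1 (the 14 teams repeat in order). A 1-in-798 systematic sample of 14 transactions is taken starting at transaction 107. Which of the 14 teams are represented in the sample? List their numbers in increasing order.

Consecutive selections differ by k = 798, so their team numbers differ by 798 mod 14 = 0.
gcd(798, 14) = 14, so the sample visits 14/14 = 1 distinct residues mod 14.
Start 107 is team 9; the teams hit are 9.

9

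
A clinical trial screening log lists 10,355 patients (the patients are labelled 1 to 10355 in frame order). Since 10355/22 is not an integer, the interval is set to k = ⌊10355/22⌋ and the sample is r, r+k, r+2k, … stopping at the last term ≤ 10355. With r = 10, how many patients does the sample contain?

k = ⌊10355/22⌋ = 470
Achieved size = ⌊(10355 − 10)/470⌋ + 1 = ⌊10345/470⌋ + 1 = 22 + 1 = 23
(last selection: 10 + 22×470 = 10350 ≤ 10355; next would be 10820 > 10355)

23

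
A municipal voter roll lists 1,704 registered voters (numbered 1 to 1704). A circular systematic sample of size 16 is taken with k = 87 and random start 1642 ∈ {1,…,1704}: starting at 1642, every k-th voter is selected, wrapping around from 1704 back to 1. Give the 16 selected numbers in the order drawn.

Selection 1: 1642
Selection 2: 1642 + 87 = 1729 → 1729 − 1704 = 25
Selection 3: 25 + 87 = 112
Selection 4: 112 + 87 = 199
Selection 5: 199 + 87 = 286
Selection 6: 286 + 87 = 373
Selection 7: 373 + 87 = 460
Selection 8: 460 + 87 = 547
Selection 9: 547 + 87 = 634
Selection 10: 634 + 87 = 721
Selection 11: 721 + 87 = 808
Selection 12: 808 + 87 = 895
Selection 13: 895 + 87 = 982
Selection 14: 982 + 87 = 1069
Selection 15: 1069 + 87 = 1156
Selection 16: 1156 + 87 = 1243

1642, 25, 112, 199, 286, 373, 460, 547, 634, 721, 808, 895, 982, 1069, 1156, 1243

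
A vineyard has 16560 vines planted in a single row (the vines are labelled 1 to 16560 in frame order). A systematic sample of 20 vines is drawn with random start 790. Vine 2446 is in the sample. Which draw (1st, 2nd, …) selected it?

k = 16560/20 = 828
position = (2446 − 790)/828 + 1 = 1656/828 + 1 = 2 + 1 = 3

3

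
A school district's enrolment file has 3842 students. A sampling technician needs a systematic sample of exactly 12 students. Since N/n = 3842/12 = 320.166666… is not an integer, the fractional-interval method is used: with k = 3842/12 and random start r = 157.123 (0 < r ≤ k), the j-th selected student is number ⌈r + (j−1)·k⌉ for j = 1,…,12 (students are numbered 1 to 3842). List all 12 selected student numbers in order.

158, 478, 798, 1118, 1438, 1758, 2079, 2399, 2719, 3039, 3359, 3679

j=1: r + 0k = 157.123 → ⌈·⌉ = 158
j=2: r + 1k = 477.289666… → ⌈·⌉ = 478
j=3: r + 2k = 797.456333… → ⌈·⌉ = 798
j=4: r + 3k = 1117.623 → ⌈·⌉ = 1118
j=5: r + 4k = 1437.789666… → ⌈·⌉ = 1438
j=6: r + 5k = 1757.956333… → ⌈·⌉ = 1758
j=7: r + 6k = 2078.123 → ⌈·⌉ = 2079
j=8: r + 7k = 2398.289666… → ⌈·⌉ = 2399
j=9: r + 8k = 2718.456333… → ⌈·⌉ = 2719
j=10: r + 9k = 3038.623 → ⌈·⌉ = 3039
j=11: r + 10k = 3358.789666… → ⌈·⌉ = 3359
j=12: r + 11k = 3678.956333… → ⌈·⌉ = 3679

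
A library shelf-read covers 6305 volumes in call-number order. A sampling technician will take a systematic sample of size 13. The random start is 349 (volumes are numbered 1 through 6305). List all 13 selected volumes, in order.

k = N/n = 6305/13 = 485
volume 1: 349
volume 2: 349 + 485 = 834
volume 3: 834 + 485 = 1319
volume 4: 1319 + 485 = 1804
volume 5: 1804 + 485 = 2289
volume 6: 2289 + 485 = 2774
volume 7: 2774 + 485 = 3259
volume 8: 3259 + 485 = 3744
volume 9: 3744 + 485 = 4229
volume 10: 4229 + 485 = 4714
volume 11: 4714 + 485 = 5199
volume 12: 5199 + 485 = 5684
volume 13: 5684 + 485 = 6169

349, 834, 1319, 1804, 2289, 2774, 3259, 3744, 4229, 4714, 5199, 5684, 6169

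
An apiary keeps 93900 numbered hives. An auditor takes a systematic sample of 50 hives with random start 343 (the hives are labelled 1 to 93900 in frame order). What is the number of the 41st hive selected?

75463

k = 93900/50 = 1878
41st selection = r + (41−1)·k = 343 + 40×1878 = 343 + 75120 = 75463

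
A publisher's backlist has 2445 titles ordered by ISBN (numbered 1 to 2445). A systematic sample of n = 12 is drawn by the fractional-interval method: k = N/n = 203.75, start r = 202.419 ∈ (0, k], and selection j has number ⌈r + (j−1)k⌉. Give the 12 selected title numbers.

j=1: r + 0k = 202.419 → ⌈·⌉ = 203
j=2: r + 1k = 406.169 → ⌈·⌉ = 407
j=3: r + 2k = 609.919 → ⌈·⌉ = 610
j=4: r + 3k = 813.669 → ⌈·⌉ = 814
j=5: r + 4k = 1017.419 → ⌈·⌉ = 1018
j=6: r + 5k = 1221.169 → ⌈·⌉ = 1222
j=7: r + 6k = 1424.919 → ⌈·⌉ = 1425
j=8: r + 7k = 1628.669 → ⌈·⌉ = 1629
j=9: r + 8k = 1832.419 → ⌈·⌉ = 1833
j=10: r + 9k = 2036.169 → ⌈·⌉ = 2037
j=11: r + 10k = 2239.919 → ⌈·⌉ = 2240
j=12: r + 11k = 2443.669 → ⌈·⌉ = 2444

203, 407, 610, 814, 1018, 1222, 1425, 1629, 1833, 2037, 2240, 2444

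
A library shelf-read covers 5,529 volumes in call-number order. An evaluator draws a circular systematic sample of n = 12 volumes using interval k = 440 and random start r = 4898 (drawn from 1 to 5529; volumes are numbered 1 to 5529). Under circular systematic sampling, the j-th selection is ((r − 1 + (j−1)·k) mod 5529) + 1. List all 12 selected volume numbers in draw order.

4898, 5338, 249, 689, 1129, 1569, 2009, 2449, 2889, 3329, 3769, 4209

Selection 1: 4898
Selection 2: 4898 + 440 = 5338
Selection 3: 5338 + 440 = 5778 → 5778 − 5529 = 249
Selection 4: 249 + 440 = 689
Selection 5: 689 + 440 = 1129
Selection 6: 1129 + 440 = 1569
Selection 7: 1569 + 440 = 2009
Selection 8: 2009 + 440 = 2449
Selection 9: 2449 + 440 = 2889
Selection 10: 2889 + 440 = 3329
Selection 11: 3329 + 440 = 3769
Selection 12: 3769 + 440 = 4209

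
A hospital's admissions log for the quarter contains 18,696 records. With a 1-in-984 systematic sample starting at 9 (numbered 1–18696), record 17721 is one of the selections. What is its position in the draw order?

19

k = 984
position = (17721 − 9)/984 + 1 = 17712/984 + 1 = 18 + 1 = 19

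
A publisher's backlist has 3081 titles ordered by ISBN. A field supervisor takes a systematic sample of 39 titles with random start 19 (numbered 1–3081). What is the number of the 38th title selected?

k = 3081/39 = 79
38th selection = r + (38−1)·k = 19 + 37×79 = 19 + 2923 = 2942

2942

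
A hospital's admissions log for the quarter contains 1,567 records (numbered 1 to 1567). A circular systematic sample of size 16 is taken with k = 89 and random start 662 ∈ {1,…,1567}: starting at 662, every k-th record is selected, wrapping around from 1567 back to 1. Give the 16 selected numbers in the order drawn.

662, 751, 840, 929, 1018, 1107, 1196, 1285, 1374, 1463, 1552, 74, 163, 252, 341, 430

Selection 1: 662
Selection 2: 662 + 89 = 751
Selection 3: 751 + 89 = 840
Selection 4: 840 + 89 = 929
Selection 5: 929 + 89 = 1018
Selection 6: 1018 + 89 = 1107
Selection 7: 1107 + 89 = 1196
Selection 8: 1196 + 89 = 1285
Selection 9: 1285 + 89 = 1374
Selection 10: 1374 + 89 = 1463
Selection 11: 1463 + 89 = 1552
Selection 12: 1552 + 89 = 1641 → 1641 − 1567 = 74
Selection 13: 74 + 89 = 163
Selection 14: 163 + 89 = 252
Selection 15: 252 + 89 = 341
Selection 16: 341 + 89 = 430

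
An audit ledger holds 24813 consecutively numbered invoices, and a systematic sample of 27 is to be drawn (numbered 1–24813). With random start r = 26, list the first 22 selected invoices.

26, 945, 1864, 2783, 3702, 4621, 5540, 6459, 7378, 8297, 9216, 10135, 11054, 11973, 12892, 13811, 14730, 15649, 16568, 17487, 18406, 19325

k = N/n = 24813/27 = 919
invoice 1: 26
invoice 2: 26 + 919 = 945
invoice 3: 945 + 919 = 1864
invoice 4: 1864 + 919 = 2783
invoice 5: 2783 + 919 = 3702
invoice 6: 3702 + 919 = 4621
invoice 7: 4621 + 919 = 5540
invoice 8: 5540 + 919 = 6459
invoice 9: 6459 + 919 = 7378
invoice 10: 7378 + 919 = 8297
invoice 11: 8297 + 919 = 9216
invoice 12: 9216 + 919 = 10135
invoice 13: 10135 + 919 = 11054
invoice 14: 11054 + 919 = 11973
invoice 15: 11973 + 919 = 12892
invoice 16: 12892 + 919 = 13811
invoice 17: 13811 + 919 = 14730
invoice 18: 14730 + 919 = 15649
invoice 19: 15649 + 919 = 16568
invoice 20: 16568 + 919 = 17487
invoice 21: 17487 + 919 = 18406
invoice 22: 18406 + 919 = 19325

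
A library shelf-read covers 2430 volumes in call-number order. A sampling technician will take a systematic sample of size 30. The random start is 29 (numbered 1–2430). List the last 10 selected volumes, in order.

1649, 1730, 1811, 1892, 1973, 2054, 2135, 2216, 2297, 2378

k = N/n = 2430/30 = 81
21st selection = 29 + 20×81 = 1649
22nd: 1649 + 81 = 1730
23rd: 1730 + 81 = 1811
24th: 1811 + 81 = 1892
25th: 1892 + 81 = 1973
26th: 1973 + 81 = 2054
27th: 2054 + 81 = 2135
28th: 2135 + 81 = 2216
29th: 2216 + 81 = 2297
30th: 2297 + 81 = 2378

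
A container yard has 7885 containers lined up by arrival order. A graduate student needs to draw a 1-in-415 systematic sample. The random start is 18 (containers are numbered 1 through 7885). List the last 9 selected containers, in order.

4168, 4583, 4998, 5413, 5828, 6243, 6658, 7073, 7488

11th selection = 18 + 10×415 = 4168
12th: 4168 + 415 = 4583
13th: 4583 + 415 = 4998
14th: 4998 + 415 = 5413
15th: 5413 + 415 = 5828
16th: 5828 + 415 = 6243
17th: 6243 + 415 = 6658
18th: 6658 + 415 = 7073
19th: 7073 + 415 = 7488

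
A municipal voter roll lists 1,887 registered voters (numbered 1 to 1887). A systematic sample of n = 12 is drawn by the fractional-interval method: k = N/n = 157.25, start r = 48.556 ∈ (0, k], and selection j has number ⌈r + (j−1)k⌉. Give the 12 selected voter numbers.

49, 206, 364, 521, 678, 835, 993, 1150, 1307, 1464, 1622, 1779

j=1: r + 0k = 48.556 → ⌈·⌉ = 49
j=2: r + 1k = 205.806 → ⌈·⌉ = 206
j=3: r + 2k = 363.056 → ⌈·⌉ = 364
j=4: r + 3k = 520.306 → ⌈·⌉ = 521
j=5: r + 4k = 677.556 → ⌈·⌉ = 678
j=6: r + 5k = 834.806 → ⌈·⌉ = 835
j=7: r + 6k = 992.056 → ⌈·⌉ = 993
j=8: r + 7k = 1149.306 → ⌈·⌉ = 1150
j=9: r + 8k = 1306.556 → ⌈·⌉ = 1307
j=10: r + 9k = 1463.806 → ⌈·⌉ = 1464
j=11: r + 10k = 1621.056 → ⌈·⌉ = 1622
j=12: r + 11k = 1778.306 → ⌈·⌉ = 1779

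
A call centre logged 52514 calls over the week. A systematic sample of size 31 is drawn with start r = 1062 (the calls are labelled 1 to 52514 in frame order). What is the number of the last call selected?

k = 52514/31 = 1694
31st selection = r + (31−1)·k = 1062 + 30×1694 = 1062 + 50820 = 51882

51882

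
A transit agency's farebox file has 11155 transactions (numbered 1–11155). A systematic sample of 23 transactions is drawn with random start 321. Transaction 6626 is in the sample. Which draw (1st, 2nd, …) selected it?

14

k = 11155/23 = 485
position = (6626 − 321)/485 + 1 = 6305/485 + 1 = 13 + 1 = 14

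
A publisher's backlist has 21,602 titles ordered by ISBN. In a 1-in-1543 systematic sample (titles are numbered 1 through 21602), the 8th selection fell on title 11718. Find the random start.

k = 1543
r = 11718 − (8−1)×1543 = 11718 − 10801 = 917

917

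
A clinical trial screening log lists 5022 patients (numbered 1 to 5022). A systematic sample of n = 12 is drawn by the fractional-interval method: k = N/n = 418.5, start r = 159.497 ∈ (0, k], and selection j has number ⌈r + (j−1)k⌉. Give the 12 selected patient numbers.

j=1: r + 0k = 159.497 → ⌈·⌉ = 160
j=2: r + 1k = 577.997 → ⌈·⌉ = 578
j=3: r + 2k = 996.497 → ⌈·⌉ = 997
j=4: r + 3k = 1414.997 → ⌈·⌉ = 1415
j=5: r + 4k = 1833.497 → ⌈·⌉ = 1834
j=6: r + 5k = 2251.997 → ⌈·⌉ = 2252
j=7: r + 6k = 2670.497 → ⌈·⌉ = 2671
j=8: r + 7k = 3088.997 → ⌈·⌉ = 3089
j=9: r + 8k = 3507.497 → ⌈·⌉ = 3508
j=10: r + 9k = 3925.997 → ⌈·⌉ = 3926
j=11: r + 10k = 4344.497 → ⌈·⌉ = 4345
j=12: r + 11k = 4762.997 → ⌈·⌉ = 4763

160, 578, 997, 1415, 1834, 2252, 2671, 3089, 3508, 3926, 4345, 4763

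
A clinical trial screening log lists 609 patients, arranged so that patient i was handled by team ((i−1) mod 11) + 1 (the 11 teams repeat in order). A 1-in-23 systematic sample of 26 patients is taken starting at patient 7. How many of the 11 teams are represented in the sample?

Consecutive selections differ by k = 23, so their team numbers differ by 23 mod 11 = 1.
gcd(23, 11) = 1, so the sample visits 11/1 = 11 distinct residues mod 11.
Start 7 is team 7; the teams hit are 1, 2, 3, 4, 5, 6, 7, 8, 9, 10, 11.

11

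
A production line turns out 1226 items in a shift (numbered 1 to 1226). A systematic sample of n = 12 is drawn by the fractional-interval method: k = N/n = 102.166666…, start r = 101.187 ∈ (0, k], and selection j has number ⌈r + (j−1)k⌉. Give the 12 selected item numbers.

j=1: r + 0k = 101.187 → ⌈·⌉ = 102
j=2: r + 1k = 203.353666… → ⌈·⌉ = 204
j=3: r + 2k = 305.520333… → ⌈·⌉ = 306
j=4: r + 3k = 407.687 → ⌈·⌉ = 408
j=5: r + 4k = 509.853666… → ⌈·⌉ = 510
j=6: r + 5k = 612.020333… → ⌈·⌉ = 613
j=7: r + 6k = 714.187 → ⌈·⌉ = 715
j=8: r + 7k = 816.353666… → ⌈·⌉ = 817
j=9: r + 8k = 918.520333… → ⌈·⌉ = 919
j=10: r + 9k = 1020.687 → ⌈·⌉ = 1021
j=11: r + 10k = 1122.853666… → ⌈·⌉ = 1123
j=12: r + 11k = 1225.020333… → ⌈·⌉ = 1226

102, 204, 306, 408, 510, 613, 715, 817, 919, 1021, 1123, 1226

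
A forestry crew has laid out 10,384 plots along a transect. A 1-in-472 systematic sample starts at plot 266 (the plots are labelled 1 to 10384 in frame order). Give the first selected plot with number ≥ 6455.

k = 472
Steps past start: ⌈(6455 − 266)/472⌉ = ⌈6189/472⌉ = 14
Selected plot: 266 + 14×472 = 6874

6874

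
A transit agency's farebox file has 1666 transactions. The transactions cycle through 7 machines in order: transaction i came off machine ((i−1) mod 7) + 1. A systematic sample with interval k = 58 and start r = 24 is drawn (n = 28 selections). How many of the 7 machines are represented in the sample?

7

Consecutive selections differ by k = 58, so their machine numbers differ by 58 mod 7 = 2.
gcd(58, 7) = 1, so the sample visits 7/1 = 7 distinct residues mod 7.
Start 24 is machine 3; the machines hit are 1, 2, 3, 4, 5, 6, 7.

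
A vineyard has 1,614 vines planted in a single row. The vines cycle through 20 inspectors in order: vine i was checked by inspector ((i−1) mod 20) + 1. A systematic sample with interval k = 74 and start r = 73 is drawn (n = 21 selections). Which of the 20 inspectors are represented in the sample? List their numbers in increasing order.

1, 3, 5, 7, 9, 11, 13, 15, 17, 19

Consecutive selections differ by k = 74, so their inspector numbers differ by 74 mod 20 = 14.
gcd(74, 20) = 2, so the sample visits 20/2 = 10 distinct residues mod 20.
Start 73 is inspector 13; the inspectors hit are 1, 3, 5, 7, 9, 11, 13, 15, 17, 19.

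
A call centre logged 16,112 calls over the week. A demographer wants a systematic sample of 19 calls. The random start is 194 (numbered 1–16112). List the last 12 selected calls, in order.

6130, 6978, 7826, 8674, 9522, 10370, 11218, 12066, 12914, 13762, 14610, 15458

k = N/n = 16112/19 = 848
8th selection = 194 + 7×848 = 6130
9th: 6130 + 848 = 6978
10th: 6978 + 848 = 7826
11th: 7826 + 848 = 8674
12th: 8674 + 848 = 9522
13th: 9522 + 848 = 10370
14th: 10370 + 848 = 11218
15th: 11218 + 848 = 12066
16th: 12066 + 848 = 12914
17th: 12914 + 848 = 13762
18th: 13762 + 848 = 14610
19th: 14610 + 848 = 15458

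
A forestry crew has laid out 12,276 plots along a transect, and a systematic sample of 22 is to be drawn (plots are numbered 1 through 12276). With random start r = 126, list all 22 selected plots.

126, 684, 1242, 1800, 2358, 2916, 3474, 4032, 4590, 5148, 5706, 6264, 6822, 7380, 7938, 8496, 9054, 9612, 10170, 10728, 11286, 11844

k = N/n = 12276/22 = 558
plot 1: 126
plot 2: 126 + 558 = 684
plot 3: 684 + 558 = 1242
plot 4: 1242 + 558 = 1800
plot 5: 1800 + 558 = 2358
plot 6: 2358 + 558 = 2916
plot 7: 2916 + 558 = 3474
plot 8: 3474 + 558 = 4032
plot 9: 4032 + 558 = 4590
plot 10: 4590 + 558 = 5148
plot 11: 5148 + 558 = 5706
plot 12: 5706 + 558 = 6264
plot 13: 6264 + 558 = 6822
plot 14: 6822 + 558 = 7380
plot 15: 7380 + 558 = 7938
plot 16: 7938 + 558 = 8496
plot 17: 8496 + 558 = 9054
plot 18: 9054 + 558 = 9612
plot 19: 9612 + 558 = 10170
plot 20: 10170 + 558 = 10728
plot 21: 10728 + 558 = 11286
plot 22: 11286 + 558 = 11844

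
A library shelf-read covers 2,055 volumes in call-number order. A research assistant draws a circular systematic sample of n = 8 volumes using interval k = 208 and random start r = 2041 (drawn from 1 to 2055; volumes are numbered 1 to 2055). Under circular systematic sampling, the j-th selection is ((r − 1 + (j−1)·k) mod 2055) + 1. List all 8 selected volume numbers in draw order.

Selection 1: 2041
Selection 2: 2041 + 208 = 2249 → 2249 − 2055 = 194
Selection 3: 194 + 208 = 402
Selection 4: 402 + 208 = 610
Selection 5: 610 + 208 = 818
Selection 6: 818 + 208 = 1026
Selection 7: 1026 + 208 = 1234
Selection 8: 1234 + 208 = 1442

2041, 194, 402, 610, 818, 1026, 1234, 1442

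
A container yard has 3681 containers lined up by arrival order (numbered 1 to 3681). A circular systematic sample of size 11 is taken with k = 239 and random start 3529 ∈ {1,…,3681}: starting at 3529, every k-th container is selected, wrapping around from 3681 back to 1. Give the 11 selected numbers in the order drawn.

3529, 87, 326, 565, 804, 1043, 1282, 1521, 1760, 1999, 2238

Selection 1: 3529
Selection 2: 3529 + 239 = 3768 → 3768 − 3681 = 87
Selection 3: 87 + 239 = 326
Selection 4: 326 + 239 = 565
Selection 5: 565 + 239 = 804
Selection 6: 804 + 239 = 1043
Selection 7: 1043 + 239 = 1282
Selection 8: 1282 + 239 = 1521
Selection 9: 1521 + 239 = 1760
Selection 10: 1760 + 239 = 1999
Selection 11: 1999 + 239 = 2238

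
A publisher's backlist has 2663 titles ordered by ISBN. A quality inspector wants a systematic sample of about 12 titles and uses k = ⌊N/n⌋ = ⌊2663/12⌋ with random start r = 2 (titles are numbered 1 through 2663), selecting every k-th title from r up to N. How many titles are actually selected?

13

k = ⌊2663/12⌋ = 221
Achieved size = ⌊(2663 − 2)/221⌋ + 1 = ⌊2661/221⌋ + 1 = 12 + 1 = 13
(last selection: 2 + 12×221 = 2654 ≤ 2663; next would be 2875 > 2663)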